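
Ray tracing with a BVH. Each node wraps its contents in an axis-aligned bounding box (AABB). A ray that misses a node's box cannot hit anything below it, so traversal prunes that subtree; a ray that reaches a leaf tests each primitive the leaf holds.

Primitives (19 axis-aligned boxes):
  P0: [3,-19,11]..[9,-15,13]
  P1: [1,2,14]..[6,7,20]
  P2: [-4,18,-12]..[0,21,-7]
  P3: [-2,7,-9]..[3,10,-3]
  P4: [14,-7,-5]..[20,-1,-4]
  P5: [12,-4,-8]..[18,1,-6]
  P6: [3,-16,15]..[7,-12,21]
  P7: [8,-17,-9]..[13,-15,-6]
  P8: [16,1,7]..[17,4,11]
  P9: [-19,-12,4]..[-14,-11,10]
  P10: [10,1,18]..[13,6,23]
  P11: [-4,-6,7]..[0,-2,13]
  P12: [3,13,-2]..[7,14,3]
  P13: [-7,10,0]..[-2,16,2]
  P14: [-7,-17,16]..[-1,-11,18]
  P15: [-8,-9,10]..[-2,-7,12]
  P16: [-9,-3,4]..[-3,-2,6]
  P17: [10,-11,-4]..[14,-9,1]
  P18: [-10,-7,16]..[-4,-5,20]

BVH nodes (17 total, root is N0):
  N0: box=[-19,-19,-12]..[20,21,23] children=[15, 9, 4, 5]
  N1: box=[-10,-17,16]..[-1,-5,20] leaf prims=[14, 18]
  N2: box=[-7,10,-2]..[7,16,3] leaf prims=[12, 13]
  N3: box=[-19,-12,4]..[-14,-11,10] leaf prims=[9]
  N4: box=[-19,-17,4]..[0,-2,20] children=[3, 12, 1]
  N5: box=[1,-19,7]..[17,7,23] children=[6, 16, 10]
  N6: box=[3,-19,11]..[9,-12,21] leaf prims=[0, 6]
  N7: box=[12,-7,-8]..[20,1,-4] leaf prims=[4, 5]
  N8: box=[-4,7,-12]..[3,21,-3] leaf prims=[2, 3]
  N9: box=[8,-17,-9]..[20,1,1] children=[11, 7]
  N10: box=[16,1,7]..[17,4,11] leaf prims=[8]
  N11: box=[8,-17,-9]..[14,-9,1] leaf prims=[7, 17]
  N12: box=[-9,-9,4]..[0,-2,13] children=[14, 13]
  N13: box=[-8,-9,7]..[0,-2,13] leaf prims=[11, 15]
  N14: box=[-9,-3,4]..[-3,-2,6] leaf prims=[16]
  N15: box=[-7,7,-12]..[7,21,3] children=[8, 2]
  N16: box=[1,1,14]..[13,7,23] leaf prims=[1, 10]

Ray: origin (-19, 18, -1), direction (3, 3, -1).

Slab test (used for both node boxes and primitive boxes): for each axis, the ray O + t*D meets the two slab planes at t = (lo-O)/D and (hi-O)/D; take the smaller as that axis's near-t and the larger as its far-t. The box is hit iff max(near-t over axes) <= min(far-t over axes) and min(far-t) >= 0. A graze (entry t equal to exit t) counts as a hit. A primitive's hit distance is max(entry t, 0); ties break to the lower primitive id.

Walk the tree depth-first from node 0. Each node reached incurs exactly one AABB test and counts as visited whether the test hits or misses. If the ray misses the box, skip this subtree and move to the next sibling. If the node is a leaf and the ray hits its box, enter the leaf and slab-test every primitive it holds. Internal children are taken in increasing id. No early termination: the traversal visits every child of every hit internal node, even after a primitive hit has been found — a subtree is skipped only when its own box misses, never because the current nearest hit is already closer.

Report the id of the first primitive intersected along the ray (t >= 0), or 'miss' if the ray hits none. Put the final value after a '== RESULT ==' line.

Walk:
N0 x:[0,13] y:[-37/3,1] z:[-24,11] -> hit [0,1], descend [4, 5, 9, 15]
  N4 x:[0,19/3] y:[-35/3,-20/3] z:[-21,-5] -> miss, prune
  N5 x:[20/3,12] y:[-37/3,-11/3] z:[-24,-8] -> miss, prune
  N9 x:[9,13] y:[-35/3,-17/3] z:[-2,8] -> miss, prune
  N15 x:[4,26/3] y:[-11/3,1] z:[-4,11] -> miss, prune

order=[0, 4, 5, 9, 15]  |boxes|=5  |leaves|=0  hit=miss

== RESULT ==
miss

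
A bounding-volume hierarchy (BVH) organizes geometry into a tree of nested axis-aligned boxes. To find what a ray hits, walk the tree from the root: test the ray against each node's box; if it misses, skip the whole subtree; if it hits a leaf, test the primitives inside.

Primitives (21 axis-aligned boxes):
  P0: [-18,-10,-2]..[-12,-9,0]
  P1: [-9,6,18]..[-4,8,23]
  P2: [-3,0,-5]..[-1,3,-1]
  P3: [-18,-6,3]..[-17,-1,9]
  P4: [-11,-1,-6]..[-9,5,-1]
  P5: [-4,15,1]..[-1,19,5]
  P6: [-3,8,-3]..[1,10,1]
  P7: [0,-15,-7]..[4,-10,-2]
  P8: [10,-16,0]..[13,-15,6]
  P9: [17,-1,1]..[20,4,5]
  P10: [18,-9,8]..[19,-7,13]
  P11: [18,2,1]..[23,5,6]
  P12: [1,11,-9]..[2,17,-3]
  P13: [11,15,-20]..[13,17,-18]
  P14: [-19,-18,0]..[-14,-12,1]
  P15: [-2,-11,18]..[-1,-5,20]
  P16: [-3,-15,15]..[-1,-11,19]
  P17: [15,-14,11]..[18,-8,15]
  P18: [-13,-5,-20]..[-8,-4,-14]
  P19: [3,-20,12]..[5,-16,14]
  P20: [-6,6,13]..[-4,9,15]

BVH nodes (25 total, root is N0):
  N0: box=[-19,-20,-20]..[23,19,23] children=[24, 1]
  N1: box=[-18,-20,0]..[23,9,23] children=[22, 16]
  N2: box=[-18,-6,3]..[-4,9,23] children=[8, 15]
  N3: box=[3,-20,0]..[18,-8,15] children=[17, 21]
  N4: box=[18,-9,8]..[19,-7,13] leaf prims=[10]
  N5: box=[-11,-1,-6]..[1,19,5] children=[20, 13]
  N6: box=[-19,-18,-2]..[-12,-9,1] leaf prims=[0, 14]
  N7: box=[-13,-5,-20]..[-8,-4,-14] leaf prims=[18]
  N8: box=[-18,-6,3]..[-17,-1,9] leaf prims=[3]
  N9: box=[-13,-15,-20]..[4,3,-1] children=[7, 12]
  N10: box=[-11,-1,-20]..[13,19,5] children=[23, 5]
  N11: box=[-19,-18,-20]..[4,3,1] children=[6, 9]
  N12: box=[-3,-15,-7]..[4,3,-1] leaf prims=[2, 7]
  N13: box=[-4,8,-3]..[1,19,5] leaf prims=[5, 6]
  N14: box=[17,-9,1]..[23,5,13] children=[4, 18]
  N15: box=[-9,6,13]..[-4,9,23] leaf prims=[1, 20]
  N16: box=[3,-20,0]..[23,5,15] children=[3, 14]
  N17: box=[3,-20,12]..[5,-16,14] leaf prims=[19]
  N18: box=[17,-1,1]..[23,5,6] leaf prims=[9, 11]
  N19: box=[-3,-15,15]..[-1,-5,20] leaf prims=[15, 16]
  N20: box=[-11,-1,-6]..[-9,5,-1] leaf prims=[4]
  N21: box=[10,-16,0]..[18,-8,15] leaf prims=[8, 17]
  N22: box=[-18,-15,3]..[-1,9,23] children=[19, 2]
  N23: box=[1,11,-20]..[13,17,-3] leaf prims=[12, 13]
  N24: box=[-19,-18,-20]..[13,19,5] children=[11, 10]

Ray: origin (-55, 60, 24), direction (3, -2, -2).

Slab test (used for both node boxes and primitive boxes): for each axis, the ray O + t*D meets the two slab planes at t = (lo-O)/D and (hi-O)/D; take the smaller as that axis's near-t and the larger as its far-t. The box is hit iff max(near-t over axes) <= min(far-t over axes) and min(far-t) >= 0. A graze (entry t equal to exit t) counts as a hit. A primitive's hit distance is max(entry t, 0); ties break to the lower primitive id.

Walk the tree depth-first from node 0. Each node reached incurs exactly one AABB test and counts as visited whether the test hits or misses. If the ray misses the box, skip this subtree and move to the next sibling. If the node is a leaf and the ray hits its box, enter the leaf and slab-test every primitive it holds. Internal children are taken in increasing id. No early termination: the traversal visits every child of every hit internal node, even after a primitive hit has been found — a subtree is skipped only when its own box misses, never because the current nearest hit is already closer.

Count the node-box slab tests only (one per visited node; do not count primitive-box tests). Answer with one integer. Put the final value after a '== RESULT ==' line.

Walk:
N0 x:[12,26] y:[41/2,40] z:[1/2,22] -> hit [41/2,22], descend [1, 24]
  N1 x:[37/3,26] y:[51/2,40] z:[1/2,12] -> miss, prune
  N24 x:[12,68/3] y:[41/2,39] z:[19/2,22] -> hit [41/2,22], descend [10, 11]
    N10 x:[44/3,68/3] y:[41/2,61/2] z:[19/2,22] -> hit [41/2,22], descend [5, 23]
      N5 x:[44/3,56/3] y:[41/2,61/2] z:[19/2,15] -> miss, prune
      N23 x:[56/3,68/3] y:[43/2,49/2] z:[27/2,22] -> hit [43/2,22] leaf, test {P12(miss), P13@t=22}
    N11 x:[12,59/3] y:[57/2,39] z:[23/2,22] -> miss, prune

order=[0, 1, 24, 10, 5, 23, 11]  |boxes|=7  |leaves|=1  hit=P13

== RESULT ==
7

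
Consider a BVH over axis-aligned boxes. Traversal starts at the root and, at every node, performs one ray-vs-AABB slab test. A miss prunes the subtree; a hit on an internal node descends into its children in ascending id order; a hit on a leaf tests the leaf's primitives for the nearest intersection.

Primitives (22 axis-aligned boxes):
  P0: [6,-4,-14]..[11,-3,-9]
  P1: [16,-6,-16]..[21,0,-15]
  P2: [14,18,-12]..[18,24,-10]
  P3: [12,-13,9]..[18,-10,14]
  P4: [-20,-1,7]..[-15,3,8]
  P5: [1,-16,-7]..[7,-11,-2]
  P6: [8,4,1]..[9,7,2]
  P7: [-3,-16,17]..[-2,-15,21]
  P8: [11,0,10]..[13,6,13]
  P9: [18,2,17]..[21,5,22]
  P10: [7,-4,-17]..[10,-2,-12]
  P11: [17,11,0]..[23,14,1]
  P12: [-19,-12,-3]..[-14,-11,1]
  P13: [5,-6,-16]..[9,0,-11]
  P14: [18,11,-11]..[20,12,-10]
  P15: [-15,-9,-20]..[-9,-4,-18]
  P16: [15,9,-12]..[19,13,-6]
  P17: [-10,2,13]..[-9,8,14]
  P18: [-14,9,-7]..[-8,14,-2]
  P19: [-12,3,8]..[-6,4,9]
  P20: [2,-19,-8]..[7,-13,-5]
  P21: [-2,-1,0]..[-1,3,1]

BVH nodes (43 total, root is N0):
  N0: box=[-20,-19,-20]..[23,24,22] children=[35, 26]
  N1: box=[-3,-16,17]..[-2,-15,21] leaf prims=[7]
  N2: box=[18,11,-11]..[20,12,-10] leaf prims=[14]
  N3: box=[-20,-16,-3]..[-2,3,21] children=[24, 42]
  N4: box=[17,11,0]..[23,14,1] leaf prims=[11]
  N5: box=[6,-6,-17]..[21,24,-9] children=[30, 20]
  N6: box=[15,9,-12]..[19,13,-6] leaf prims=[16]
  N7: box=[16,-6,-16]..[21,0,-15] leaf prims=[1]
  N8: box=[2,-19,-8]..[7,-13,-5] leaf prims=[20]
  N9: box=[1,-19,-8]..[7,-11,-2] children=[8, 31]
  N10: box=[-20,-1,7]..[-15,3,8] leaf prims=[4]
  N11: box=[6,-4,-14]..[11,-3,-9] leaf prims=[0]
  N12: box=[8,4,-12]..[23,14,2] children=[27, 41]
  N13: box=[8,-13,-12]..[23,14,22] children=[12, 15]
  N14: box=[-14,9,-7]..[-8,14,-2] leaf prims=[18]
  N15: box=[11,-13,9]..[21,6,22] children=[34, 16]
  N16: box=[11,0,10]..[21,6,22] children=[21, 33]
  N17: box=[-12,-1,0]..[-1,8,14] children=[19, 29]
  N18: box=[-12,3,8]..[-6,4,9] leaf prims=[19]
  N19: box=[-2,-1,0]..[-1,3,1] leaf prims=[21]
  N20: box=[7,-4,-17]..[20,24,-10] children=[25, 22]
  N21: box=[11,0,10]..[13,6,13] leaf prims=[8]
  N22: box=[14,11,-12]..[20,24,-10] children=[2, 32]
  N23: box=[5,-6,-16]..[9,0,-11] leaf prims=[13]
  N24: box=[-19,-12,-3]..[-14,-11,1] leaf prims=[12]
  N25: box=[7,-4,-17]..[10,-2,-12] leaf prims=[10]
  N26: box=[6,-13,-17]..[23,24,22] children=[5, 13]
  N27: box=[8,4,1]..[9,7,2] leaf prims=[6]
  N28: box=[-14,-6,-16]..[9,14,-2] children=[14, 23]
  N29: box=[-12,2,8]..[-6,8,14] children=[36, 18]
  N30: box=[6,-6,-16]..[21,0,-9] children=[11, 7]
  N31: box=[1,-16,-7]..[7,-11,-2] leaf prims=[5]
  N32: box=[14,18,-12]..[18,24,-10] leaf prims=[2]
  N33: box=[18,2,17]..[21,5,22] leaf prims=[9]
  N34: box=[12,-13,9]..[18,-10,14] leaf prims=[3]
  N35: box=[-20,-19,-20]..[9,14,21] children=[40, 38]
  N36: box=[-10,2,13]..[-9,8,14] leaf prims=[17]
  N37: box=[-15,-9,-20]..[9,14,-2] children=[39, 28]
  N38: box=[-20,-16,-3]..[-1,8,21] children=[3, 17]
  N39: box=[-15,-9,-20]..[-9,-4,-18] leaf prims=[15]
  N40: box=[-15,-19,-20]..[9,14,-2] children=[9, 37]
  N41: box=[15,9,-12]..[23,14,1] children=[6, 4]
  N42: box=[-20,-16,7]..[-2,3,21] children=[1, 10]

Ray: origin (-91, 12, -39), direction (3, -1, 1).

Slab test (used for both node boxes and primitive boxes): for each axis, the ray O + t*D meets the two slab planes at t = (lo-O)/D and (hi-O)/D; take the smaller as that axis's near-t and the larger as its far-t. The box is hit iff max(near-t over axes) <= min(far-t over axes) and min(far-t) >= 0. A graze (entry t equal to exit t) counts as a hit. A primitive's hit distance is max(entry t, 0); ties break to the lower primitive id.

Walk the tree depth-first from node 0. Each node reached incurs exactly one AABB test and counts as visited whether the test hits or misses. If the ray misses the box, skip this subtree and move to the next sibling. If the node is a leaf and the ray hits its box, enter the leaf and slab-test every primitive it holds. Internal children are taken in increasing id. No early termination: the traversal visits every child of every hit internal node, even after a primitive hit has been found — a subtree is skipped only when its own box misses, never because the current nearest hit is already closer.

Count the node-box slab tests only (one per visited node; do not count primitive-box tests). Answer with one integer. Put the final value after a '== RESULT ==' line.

Trace the traversal:
N0 x:[71/3,38] y:[-12,31] z:[19,61] -> hit [71/3,31], descend [26, 35]
  N26 x:[97/3,38] y:[-12,25] z:[22,61] -> miss, prune
  N35 x:[71/3,100/3] y:[-2,31] z:[19,60] -> hit [71/3,31], descend [38, 40]
    N38 x:[71/3,30] y:[4,28] z:[36,60] -> miss, prune
    N40 x:[76/3,100/3] y:[-2,31] z:[19,37] -> hit [76/3,31], descend [9, 37]
      N9 x:[92/3,98/3] y:[23,31] z:[31,37] -> hit [31,31], descend [8, 31]
        N8 x:[31,98/3] y:[25,31] z:[31,34] -> hit [31,31] leaf, test {P20@t=31}
        N31 x:[92/3,98/3] y:[23,28] z:[32,37] -> miss, prune
      N37 x:[76/3,100/3] y:[-2,21] z:[19,37] -> miss, prune

Visited [0, 26, 35, 38, 40, 9, 8, 31, 37]. Tests: 9 box, 1 leaf. Nearest: P20.

== RESULT ==
9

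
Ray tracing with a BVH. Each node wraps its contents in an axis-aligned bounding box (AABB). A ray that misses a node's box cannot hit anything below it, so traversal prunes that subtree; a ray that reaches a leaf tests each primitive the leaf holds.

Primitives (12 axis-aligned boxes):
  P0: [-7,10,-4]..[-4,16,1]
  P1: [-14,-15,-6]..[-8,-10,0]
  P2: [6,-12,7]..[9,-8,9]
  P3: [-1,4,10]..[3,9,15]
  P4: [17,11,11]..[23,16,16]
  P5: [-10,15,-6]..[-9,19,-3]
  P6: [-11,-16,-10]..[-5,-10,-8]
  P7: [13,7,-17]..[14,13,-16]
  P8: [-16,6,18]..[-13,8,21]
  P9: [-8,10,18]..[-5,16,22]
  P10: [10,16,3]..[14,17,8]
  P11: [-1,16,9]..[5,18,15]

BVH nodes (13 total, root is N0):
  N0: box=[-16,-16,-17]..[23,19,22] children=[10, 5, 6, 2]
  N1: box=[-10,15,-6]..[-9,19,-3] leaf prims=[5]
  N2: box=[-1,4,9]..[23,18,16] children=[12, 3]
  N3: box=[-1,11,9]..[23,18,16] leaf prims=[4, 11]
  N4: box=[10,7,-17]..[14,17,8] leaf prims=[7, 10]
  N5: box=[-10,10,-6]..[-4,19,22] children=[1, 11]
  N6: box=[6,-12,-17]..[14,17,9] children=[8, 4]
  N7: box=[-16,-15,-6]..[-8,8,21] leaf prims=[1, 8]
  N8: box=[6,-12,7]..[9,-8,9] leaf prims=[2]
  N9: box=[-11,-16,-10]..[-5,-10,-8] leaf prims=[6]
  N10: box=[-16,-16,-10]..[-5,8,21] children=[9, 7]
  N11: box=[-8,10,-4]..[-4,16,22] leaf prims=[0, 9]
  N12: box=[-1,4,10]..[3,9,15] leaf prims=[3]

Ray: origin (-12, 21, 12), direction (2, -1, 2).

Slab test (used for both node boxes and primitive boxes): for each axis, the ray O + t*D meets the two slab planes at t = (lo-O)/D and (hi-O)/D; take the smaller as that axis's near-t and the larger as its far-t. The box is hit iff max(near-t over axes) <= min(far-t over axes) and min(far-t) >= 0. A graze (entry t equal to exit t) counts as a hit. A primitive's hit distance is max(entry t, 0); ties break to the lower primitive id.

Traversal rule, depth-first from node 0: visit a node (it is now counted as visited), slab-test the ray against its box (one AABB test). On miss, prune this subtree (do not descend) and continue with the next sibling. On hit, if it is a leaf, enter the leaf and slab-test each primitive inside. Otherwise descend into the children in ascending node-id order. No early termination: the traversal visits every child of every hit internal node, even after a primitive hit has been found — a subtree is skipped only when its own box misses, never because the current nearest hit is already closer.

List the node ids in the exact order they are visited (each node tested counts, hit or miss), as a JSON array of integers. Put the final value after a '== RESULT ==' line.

Walk:
N0 x:[-2,35/2] y:[2,37] z:[-29/2,5] -> hit [2,5], descend [2, 5, 6, 10]
  N2 x:[11/2,35/2] y:[3,17] z:[-3/2,2] -> miss, prune
  N5 x:[1,4] y:[2,11] z:[-9,5] -> hit [2,4], descend [1, 11]
    N1 x:[1,3/2] y:[2,6] z:[-9,-15/2] -> miss, prune
    N11 x:[2,4] y:[5,11] z:[-8,5] -> miss, prune
  N6 x:[9,13] y:[4,33] z:[-29/2,-3/2] -> miss, prune
  N10 x:[-2,7/2] y:[13,37] z:[-11,9/2] -> miss, prune

Summary -> nodes [0, 2, 5, 1, 11, 6, 10]; box-tests=7; leaf-entries=0; first=miss

== RESULT ==
[0, 2, 5, 1, 11, 6, 10]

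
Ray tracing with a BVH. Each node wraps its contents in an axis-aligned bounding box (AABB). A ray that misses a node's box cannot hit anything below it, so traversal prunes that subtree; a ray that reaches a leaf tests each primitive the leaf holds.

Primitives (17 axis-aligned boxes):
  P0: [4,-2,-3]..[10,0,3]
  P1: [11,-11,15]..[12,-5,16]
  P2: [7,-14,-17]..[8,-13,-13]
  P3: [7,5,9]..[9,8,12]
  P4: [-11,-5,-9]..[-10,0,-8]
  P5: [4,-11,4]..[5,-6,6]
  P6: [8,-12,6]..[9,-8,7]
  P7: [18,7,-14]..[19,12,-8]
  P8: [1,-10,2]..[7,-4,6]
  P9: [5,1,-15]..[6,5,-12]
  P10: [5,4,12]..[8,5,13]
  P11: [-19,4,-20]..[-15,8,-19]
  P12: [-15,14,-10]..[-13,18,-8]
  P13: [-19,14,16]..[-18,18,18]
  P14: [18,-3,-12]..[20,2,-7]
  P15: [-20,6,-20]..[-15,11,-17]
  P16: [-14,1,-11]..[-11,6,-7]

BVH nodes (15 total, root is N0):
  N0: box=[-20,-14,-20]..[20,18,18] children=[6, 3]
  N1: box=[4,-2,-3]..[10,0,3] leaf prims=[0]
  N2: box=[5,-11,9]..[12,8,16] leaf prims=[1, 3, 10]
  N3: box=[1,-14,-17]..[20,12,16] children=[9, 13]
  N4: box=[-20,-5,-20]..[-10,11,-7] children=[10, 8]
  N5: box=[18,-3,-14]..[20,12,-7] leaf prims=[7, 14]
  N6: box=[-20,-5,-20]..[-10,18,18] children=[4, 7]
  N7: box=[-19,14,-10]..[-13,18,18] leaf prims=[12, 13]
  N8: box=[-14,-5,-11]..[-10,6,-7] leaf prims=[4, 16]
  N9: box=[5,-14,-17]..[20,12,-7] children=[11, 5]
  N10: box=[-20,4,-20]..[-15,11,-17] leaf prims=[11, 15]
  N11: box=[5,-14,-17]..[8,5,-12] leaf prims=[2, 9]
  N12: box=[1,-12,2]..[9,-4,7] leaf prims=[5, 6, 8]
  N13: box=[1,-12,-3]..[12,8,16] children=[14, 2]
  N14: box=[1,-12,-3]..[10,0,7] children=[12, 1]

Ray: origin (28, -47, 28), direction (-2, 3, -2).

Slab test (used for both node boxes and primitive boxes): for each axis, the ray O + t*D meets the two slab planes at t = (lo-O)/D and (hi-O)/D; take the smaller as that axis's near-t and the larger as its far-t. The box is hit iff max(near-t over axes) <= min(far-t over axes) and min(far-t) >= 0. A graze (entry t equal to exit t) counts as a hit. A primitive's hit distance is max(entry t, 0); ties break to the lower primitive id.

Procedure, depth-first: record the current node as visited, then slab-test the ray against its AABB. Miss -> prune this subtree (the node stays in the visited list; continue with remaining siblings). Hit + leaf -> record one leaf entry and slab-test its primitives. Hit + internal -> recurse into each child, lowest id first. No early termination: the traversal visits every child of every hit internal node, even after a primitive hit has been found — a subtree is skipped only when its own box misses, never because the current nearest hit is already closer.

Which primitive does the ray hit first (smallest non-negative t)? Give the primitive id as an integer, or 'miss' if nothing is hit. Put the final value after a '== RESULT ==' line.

Trace the traversal:
N0 x:[4,24] y:[11,65/3] z:[5,24] -> hit [11,65/3], descend [3, 6]
  N3 x:[4,27/2] y:[11,59/3] z:[6,45/2] -> hit [11,27/2], descend [9, 13]
    N9 x:[4,23/2] y:[11,59/3] z:[35/2,45/2] -> miss, prune
    N13 x:[8,27/2] y:[35/3,55/3] z:[6,31/2] -> hit [35/3,27/2], descend [2, 14]
      N2 x:[8,23/2] y:[12,55/3] z:[6,19/2] -> miss, prune
      N14 x:[9,27/2] y:[35/3,47/3] z:[21/2,31/2] -> hit [35/3,27/2], descend [1, 12]
        N1 x:[9,12] y:[15,47/3] z:[25/2,31/2] -> miss, prune
        N12 x:[19/2,27/2] y:[35/3,43/3] z:[21/2,13] -> hit [35/3,13] leaf, test {P5@t=12, P6(miss), P8@t=37/3}
  N6 x:[19,24] y:[14,65/3] z:[5,24] -> hit [19,65/3], descend [4, 7]
    N4 x:[19,24] y:[14,58/3] z:[35/2,24] -> hit [19,58/3], descend [8, 10]
      N8 x:[19,21] y:[14,53/3] z:[35/2,39/2] -> miss, prune
      N10 x:[43/2,24] y:[17,58/3] z:[45/2,24] -> miss, prune
    N7 x:[41/2,47/2] y:[61/3,65/3] z:[5,19] -> miss, prune

order=[0, 3, 9, 13, 2, 14, 1, 12, 6, 4, 8, 10, 7]  |boxes|=13  |leaves|=1  hit=P5

== RESULT ==
5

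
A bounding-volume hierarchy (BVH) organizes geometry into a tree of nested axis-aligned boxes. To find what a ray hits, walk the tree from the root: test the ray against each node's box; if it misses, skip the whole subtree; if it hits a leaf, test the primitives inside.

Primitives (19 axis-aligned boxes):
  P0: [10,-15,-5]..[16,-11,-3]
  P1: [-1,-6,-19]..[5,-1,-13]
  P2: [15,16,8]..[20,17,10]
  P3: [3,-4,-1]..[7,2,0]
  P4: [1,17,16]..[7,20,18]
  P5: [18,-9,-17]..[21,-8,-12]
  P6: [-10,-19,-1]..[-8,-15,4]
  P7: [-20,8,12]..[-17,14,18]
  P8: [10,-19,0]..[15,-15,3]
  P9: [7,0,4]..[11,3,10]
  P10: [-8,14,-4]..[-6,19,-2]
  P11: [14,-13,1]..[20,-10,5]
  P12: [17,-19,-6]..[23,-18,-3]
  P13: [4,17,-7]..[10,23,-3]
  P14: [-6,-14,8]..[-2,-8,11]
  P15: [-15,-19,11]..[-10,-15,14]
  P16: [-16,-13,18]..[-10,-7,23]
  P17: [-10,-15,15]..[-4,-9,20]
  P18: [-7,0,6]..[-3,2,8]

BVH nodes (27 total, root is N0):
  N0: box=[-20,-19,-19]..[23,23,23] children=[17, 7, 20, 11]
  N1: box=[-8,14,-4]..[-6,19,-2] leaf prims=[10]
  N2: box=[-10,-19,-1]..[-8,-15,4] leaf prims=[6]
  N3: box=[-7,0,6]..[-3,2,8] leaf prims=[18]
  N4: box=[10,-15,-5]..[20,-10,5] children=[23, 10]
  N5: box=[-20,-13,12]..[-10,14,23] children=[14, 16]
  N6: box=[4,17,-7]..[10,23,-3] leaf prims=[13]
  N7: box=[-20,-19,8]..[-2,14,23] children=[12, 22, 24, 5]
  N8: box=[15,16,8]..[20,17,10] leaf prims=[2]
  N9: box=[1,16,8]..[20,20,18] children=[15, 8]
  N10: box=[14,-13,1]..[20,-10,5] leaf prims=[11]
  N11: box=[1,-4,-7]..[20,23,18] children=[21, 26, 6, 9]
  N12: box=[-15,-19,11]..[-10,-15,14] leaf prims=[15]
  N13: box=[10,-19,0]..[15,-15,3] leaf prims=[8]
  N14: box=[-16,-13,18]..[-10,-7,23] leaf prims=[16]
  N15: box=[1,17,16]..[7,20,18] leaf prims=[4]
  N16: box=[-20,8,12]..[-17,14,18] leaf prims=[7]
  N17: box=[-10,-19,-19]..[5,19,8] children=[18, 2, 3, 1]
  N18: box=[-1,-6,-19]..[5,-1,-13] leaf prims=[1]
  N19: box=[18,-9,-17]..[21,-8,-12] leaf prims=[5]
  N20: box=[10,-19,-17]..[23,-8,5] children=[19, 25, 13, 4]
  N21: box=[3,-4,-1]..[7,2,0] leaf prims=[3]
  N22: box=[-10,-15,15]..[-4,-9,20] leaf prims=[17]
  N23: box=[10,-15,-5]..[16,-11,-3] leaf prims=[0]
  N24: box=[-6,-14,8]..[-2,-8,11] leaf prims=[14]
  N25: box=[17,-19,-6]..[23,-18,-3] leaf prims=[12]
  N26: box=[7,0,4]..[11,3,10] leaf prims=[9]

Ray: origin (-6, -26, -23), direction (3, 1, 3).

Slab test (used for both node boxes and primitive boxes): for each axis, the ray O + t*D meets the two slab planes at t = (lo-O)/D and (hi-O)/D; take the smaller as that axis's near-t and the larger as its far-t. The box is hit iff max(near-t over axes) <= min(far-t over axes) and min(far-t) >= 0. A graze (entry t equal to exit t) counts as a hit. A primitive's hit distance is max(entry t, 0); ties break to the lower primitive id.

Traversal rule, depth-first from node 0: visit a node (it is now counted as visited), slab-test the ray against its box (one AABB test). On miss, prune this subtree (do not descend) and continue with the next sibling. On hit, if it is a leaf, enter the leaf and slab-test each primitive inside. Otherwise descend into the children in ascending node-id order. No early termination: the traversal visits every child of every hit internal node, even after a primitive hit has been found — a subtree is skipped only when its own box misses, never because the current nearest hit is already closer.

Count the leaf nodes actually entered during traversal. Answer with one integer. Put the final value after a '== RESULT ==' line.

Trace the traversal:
N0 x:[-14/3,29/3] y:[7,49] z:[4/3,46/3] -> hit [7,29/3], descend [7, 11, 17, 20]
  N7 x:[-14/3,4/3] y:[7,40] z:[31/3,46/3] -> miss, prune
  N11 x:[7/3,26/3] y:[22,49] z:[16/3,41/3] -> miss, prune
  N17 x:[-4/3,11/3] y:[7,45] z:[4/3,31/3] -> miss, prune
  N20 x:[16/3,29/3] y:[7,18] z:[2,28/3] -> hit [7,28/3], descend [4, 13, 19, 25]
    N4 x:[16/3,26/3] y:[11,16] z:[6,28/3] -> miss, prune
    N13 x:[16/3,7] y:[7,11] z:[23/3,26/3] -> miss, prune
    N19 x:[8,9] y:[17,18] z:[2,11/3] -> miss, prune
    N25 x:[23/3,29/3] y:[7,8] z:[17/3,20/3] -> miss, prune

order=[0, 7, 11, 17, 20, 4, 13, 19, 25]  |boxes|=9  |leaves|=0  hit=miss

== RESULT ==
0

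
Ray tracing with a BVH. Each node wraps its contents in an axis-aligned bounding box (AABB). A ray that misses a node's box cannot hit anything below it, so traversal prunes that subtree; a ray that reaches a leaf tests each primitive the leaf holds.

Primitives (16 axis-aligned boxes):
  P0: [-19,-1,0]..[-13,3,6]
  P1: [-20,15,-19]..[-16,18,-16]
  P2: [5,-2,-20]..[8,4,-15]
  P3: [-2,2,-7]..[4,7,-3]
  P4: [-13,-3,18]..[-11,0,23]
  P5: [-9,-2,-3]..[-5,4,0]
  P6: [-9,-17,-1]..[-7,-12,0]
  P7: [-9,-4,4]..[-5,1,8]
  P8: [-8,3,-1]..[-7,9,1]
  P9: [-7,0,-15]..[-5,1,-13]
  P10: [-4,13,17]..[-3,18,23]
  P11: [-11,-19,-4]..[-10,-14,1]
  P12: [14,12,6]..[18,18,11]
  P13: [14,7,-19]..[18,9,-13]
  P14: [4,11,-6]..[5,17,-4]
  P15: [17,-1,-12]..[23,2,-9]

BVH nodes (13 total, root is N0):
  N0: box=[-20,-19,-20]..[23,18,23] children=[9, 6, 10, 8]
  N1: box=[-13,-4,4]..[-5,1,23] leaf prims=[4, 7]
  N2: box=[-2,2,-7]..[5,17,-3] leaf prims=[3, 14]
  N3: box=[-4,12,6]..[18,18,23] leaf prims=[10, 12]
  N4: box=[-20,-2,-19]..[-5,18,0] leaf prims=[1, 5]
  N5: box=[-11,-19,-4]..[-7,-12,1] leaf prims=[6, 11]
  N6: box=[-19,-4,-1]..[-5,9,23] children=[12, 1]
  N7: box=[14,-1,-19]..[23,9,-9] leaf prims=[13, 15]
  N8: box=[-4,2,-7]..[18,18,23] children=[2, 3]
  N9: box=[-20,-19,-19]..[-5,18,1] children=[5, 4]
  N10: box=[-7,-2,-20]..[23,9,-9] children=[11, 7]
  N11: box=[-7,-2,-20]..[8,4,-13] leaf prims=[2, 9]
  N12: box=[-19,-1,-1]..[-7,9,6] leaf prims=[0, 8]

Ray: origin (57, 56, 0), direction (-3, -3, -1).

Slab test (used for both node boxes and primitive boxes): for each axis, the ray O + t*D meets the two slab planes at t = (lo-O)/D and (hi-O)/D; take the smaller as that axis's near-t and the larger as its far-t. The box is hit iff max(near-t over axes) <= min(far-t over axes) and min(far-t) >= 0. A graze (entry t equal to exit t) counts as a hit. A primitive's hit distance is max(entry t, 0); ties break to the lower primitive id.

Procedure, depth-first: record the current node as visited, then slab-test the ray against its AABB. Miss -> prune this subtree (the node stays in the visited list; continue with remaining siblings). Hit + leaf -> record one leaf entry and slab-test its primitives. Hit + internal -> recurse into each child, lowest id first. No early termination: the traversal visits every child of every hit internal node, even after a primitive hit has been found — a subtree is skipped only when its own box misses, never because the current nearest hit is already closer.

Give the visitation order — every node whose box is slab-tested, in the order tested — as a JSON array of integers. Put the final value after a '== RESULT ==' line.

Traverse from the root:
N0 x:[34/3,77/3] y:[38/3,25] z:[-23,20] -> hit [38/3,20], descend [6, 8, 9, 10]
  N6 x:[62/3,76/3] y:[47/3,20] z:[-23,1] -> miss, prune
  N8 x:[13,61/3] y:[38/3,18] z:[-23,7] -> miss, prune
  N9 x:[62/3,77/3] y:[38/3,25] z:[-1,19] -> miss, prune
  N10 x:[34/3,64/3] y:[47/3,58/3] z:[9,20] -> hit [47/3,58/3], descend [7, 11]
    N7 x:[34/3,43/3] y:[47/3,19] z:[9,19] -> miss, prune
    N11 x:[49/3,64/3] y:[52/3,58/3] z:[13,20] -> hit [52/3,58/3] leaf, test {P2@t=52/3, P9(miss)}

Visited [0, 6, 8, 9, 10, 7, 11]. Tests: 7 box, 1 leaf. Nearest: P2.

== RESULT ==
[0, 6, 8, 9, 10, 7, 11]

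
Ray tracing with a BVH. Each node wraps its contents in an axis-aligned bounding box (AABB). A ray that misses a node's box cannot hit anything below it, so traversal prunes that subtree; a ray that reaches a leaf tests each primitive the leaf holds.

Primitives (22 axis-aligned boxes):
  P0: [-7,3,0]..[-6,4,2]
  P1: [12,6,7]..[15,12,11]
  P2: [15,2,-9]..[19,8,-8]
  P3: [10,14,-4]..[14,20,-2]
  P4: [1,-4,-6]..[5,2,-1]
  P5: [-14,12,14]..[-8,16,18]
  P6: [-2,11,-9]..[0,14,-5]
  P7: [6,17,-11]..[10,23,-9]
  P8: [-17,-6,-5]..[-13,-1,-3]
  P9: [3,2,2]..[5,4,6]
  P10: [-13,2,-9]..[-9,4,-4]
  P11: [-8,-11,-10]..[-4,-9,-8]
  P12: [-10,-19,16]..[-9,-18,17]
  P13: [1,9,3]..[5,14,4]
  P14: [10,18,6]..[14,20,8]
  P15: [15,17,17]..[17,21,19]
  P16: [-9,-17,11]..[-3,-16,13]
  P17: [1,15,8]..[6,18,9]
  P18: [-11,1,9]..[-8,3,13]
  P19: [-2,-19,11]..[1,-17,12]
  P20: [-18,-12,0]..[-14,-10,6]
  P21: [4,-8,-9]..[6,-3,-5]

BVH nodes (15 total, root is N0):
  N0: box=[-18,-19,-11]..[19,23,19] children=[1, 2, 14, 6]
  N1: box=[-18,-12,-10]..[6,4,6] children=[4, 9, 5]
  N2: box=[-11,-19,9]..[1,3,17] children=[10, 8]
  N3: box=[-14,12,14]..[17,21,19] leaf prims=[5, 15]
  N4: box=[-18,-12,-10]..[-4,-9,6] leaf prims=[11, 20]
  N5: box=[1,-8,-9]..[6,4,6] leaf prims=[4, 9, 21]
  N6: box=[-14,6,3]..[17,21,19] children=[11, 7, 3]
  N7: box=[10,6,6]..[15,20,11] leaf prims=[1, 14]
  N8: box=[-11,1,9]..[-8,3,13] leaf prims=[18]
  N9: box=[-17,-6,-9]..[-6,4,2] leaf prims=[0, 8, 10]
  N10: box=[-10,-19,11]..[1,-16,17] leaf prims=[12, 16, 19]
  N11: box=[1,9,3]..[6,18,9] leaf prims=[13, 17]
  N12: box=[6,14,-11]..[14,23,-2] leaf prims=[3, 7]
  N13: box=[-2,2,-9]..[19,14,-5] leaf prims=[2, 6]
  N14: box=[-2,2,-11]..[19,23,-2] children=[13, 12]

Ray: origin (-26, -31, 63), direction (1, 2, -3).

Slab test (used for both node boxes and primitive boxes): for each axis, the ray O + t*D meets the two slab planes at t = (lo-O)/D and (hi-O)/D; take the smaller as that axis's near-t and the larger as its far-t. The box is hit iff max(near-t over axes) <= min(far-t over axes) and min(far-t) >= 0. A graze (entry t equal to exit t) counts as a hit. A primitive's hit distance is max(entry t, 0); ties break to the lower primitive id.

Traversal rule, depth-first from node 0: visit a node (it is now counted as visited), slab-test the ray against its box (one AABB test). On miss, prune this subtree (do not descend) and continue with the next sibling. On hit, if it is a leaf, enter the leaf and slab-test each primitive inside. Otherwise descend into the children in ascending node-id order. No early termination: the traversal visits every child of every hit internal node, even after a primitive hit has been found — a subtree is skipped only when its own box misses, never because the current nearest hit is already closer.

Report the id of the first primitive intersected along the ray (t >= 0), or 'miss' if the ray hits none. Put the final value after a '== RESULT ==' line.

Traverse from the root:
N0 x:[8,45] y:[6,27] z:[44/3,74/3] -> hit [44/3,74/3], descend [1, 2, 6, 14]
  N1 x:[8,32] y:[19/2,35/2] z:[19,73/3] -> miss, prune
  N2 x:[15,27] y:[6,17] z:[46/3,18] -> hit [46/3,17], descend [8, 10]
    N8 x:[15,18] y:[16,17] z:[50/3,18] -> hit [50/3,17] leaf, test {P18@t=50/3}
    N10 x:[16,27] y:[6,15/2] z:[46/3,52/3] -> miss, prune
  N6 x:[12,43] y:[37/2,26] z:[44/3,20] -> hit [37/2,20], descend [3, 7, 11]
    N3 x:[12,43] y:[43/2,26] z:[44/3,49/3] -> miss, prune
    N7 x:[36,41] y:[37/2,51/2] z:[52/3,19] -> miss, prune
    N11 x:[27,32] y:[20,49/2] z:[18,20] -> miss, prune
  N14 x:[24,45] y:[33/2,27] z:[65/3,74/3] -> hit [24,74/3], descend [12, 13]
    N12 x:[32,40] y:[45/2,27] z:[65/3,74/3] -> miss, prune
    N13 x:[24,45] y:[33/2,45/2] z:[68/3,24] -> miss, prune

12 AABB tests over nodes [0, 1, 2, 8, 10, 6, 3, 7, 11, 14, 12, 13]; 1 leaf entered; closest P18.

== RESULT ==
18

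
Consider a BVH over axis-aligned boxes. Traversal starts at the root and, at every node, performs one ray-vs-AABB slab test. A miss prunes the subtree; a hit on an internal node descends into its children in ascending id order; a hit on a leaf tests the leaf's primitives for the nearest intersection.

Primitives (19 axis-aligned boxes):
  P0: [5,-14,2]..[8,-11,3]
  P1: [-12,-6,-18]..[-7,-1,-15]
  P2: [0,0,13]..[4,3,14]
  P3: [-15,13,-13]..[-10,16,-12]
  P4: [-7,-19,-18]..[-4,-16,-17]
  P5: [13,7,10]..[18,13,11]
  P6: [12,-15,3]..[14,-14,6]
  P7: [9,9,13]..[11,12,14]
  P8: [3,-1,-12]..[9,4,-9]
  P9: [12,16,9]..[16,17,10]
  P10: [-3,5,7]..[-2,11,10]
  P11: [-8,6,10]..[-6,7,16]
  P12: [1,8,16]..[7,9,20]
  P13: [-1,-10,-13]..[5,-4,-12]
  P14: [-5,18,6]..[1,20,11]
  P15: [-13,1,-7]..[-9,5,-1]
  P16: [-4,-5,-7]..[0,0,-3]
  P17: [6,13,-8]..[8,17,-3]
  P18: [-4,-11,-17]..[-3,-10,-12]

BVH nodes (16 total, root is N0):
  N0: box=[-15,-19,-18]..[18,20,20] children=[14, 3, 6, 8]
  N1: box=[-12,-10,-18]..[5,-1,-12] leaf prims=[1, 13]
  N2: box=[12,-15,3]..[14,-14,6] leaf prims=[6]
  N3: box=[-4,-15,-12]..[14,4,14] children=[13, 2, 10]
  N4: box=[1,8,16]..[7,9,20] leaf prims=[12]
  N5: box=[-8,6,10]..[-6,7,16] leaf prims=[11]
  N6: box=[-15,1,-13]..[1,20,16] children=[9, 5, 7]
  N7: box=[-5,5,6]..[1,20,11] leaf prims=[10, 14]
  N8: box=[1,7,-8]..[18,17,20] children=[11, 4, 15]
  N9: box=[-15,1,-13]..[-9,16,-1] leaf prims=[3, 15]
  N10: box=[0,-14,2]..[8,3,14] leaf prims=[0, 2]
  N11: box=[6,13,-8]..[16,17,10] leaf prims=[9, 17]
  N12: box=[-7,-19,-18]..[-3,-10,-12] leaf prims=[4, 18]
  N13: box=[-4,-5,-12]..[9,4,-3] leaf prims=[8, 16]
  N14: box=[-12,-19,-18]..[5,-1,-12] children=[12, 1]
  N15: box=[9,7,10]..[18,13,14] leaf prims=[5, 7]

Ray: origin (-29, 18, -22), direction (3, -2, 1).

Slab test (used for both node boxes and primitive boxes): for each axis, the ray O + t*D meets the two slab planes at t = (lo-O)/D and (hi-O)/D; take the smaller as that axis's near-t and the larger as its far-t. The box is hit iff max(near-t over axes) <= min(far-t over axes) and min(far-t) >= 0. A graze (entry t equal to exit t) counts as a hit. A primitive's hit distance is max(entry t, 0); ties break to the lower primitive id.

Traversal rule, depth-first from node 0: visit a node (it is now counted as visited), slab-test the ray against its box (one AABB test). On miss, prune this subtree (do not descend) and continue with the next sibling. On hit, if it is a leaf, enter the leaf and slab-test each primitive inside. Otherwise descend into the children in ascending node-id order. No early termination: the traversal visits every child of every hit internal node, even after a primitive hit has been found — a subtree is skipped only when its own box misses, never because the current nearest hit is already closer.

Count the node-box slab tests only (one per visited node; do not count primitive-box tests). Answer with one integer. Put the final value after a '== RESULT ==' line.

Walk:
N0 x:[14/3,47/3] y:[-1,37/2] z:[4,42] -> hit [14/3,47/3], descend [3, 6, 8, 14]
  N3 x:[25/3,43/3] y:[7,33/2] z:[10,36] -> hit [10,43/3], descend [2, 10, 13]
    N2 x:[41/3,43/3] y:[16,33/2] z:[25,28] -> miss, prune
    N10 x:[29/3,37/3] y:[15/2,16] z:[24,36] -> miss, prune
    N13 x:[25/3,38/3] y:[7,23/2] z:[10,19] -> hit [10,23/2] leaf, test {P8(miss), P16(miss)}
  N6 x:[14/3,10] y:[-1,17/2] z:[9,38] -> miss, prune
  N8 x:[10,47/3] y:[1/2,11/2] z:[14,42] -> miss, prune
  N14 x:[17/3,34/3] y:[19/2,37/2] z:[4,10] -> hit [19/2,10], descend [1, 12]
    N1 x:[17/3,34/3] y:[19/2,14] z:[4,10] -> hit [19/2,10] leaf, test {P1(miss), P13(miss)}
    N12 x:[22/3,26/3] y:[14,37/2] z:[4,10] -> miss, prune

10 AABB tests over nodes [0, 3, 2, 10, 13, 6, 8, 14, 1, 12]; 2 leaves entered; closest miss.

== RESULT ==
10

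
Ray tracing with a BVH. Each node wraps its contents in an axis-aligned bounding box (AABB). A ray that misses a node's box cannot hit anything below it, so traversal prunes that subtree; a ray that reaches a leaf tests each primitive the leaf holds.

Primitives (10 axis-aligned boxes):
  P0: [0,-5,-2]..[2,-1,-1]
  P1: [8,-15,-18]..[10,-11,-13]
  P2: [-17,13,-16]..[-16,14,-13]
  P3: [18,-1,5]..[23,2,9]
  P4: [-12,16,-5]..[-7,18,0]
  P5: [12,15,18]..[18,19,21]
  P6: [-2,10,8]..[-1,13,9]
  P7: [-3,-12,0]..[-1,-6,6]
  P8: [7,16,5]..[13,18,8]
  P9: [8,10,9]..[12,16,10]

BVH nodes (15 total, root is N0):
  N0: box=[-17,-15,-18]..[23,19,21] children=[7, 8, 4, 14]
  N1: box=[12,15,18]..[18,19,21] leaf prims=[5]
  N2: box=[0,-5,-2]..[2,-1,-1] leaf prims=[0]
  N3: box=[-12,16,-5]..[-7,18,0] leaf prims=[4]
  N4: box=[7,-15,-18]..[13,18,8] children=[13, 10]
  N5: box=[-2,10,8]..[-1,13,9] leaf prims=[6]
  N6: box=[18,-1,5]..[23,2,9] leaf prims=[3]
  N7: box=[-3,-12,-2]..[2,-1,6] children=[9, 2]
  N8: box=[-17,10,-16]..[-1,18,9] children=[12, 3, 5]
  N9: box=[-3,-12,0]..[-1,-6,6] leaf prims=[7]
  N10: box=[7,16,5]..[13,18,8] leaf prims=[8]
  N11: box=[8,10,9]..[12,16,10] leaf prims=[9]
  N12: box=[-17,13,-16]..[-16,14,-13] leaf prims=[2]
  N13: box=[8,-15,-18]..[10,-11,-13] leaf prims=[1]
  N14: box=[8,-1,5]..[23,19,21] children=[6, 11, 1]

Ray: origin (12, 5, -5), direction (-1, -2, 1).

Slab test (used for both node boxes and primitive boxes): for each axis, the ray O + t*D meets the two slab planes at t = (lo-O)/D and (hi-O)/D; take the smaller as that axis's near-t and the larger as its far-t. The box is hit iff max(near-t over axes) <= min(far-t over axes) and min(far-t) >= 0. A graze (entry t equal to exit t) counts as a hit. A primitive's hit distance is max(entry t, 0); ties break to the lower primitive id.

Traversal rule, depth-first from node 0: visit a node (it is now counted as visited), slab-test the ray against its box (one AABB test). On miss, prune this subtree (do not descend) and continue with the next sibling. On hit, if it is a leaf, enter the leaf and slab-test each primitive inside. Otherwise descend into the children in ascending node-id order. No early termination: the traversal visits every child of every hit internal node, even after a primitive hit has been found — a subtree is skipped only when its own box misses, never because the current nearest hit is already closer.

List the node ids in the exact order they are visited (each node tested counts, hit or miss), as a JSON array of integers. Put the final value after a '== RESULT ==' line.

Walk:
N0 x:[-11,29] y:[-7,10] z:[-13,26] -> hit [-7,10], descend [4, 7, 8, 14]
  N4 x:[-1,5] y:[-13/2,10] z:[-13,13] -> hit [-1,5], descend [10, 13]
    N10 x:[-1,5] y:[-13/2,-11/2] z:[10,13] -> miss, prune
    N13 x:[2,4] y:[8,10] z:[-13,-8] -> miss, prune
  N7 x:[10,15] y:[3,17/2] z:[3,11] -> miss, prune
  N8 x:[13,29] y:[-13/2,-5/2] z:[-11,14] -> miss, prune
  N14 x:[-11,4] y:[-7,3] z:[10,26] -> miss, prune

Summary -> nodes [0, 4, 10, 13, 7, 8, 14]; box-tests=7; leaf-entries=0; first=miss

== RESULT ==
[0, 4, 10, 13, 7, 8, 14]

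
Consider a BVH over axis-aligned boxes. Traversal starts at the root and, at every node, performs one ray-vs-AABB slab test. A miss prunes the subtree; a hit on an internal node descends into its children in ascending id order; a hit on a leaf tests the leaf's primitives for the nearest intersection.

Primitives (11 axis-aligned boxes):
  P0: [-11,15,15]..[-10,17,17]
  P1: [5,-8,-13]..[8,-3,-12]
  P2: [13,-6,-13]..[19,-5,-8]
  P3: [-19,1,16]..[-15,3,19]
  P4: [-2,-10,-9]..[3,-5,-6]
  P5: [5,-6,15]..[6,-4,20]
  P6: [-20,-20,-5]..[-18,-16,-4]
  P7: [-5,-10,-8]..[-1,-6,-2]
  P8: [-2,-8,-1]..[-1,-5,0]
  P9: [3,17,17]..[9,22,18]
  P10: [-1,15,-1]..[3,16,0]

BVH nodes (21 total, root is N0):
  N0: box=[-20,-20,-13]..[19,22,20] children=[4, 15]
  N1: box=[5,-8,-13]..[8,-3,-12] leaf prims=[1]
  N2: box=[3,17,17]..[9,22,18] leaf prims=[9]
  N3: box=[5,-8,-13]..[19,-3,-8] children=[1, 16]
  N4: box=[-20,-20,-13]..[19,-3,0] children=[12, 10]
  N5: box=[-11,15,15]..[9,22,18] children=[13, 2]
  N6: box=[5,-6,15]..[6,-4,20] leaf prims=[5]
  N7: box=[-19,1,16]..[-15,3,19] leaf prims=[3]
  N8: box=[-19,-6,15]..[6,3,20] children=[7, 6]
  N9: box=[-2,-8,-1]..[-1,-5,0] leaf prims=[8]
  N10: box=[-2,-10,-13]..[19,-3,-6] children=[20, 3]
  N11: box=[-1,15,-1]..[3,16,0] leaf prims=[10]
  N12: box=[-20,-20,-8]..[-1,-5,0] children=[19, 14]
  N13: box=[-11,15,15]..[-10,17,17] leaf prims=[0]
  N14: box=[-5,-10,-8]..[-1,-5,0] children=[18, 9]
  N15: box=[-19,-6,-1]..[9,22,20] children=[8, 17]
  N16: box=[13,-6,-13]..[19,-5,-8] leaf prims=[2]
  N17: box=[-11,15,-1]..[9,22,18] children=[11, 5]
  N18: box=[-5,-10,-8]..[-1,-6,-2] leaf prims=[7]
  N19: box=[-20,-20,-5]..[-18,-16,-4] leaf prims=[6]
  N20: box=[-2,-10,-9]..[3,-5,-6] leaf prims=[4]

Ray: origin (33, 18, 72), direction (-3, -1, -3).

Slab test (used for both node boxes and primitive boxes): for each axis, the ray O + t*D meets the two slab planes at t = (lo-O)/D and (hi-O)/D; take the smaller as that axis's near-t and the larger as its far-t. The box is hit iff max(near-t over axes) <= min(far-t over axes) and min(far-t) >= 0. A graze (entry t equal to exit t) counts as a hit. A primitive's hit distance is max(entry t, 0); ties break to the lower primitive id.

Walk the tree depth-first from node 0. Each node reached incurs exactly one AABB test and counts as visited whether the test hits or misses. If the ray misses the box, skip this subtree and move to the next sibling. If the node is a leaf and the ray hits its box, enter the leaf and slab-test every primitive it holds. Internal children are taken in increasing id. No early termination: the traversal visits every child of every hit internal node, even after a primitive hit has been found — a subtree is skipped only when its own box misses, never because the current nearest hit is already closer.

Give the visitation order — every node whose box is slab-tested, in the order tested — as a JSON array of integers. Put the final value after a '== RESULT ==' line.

Trace the traversal:
N0 x:[14/3,53/3] y:[-4,38] z:[52/3,85/3] -> hit [52/3,53/3], descend [4, 15]
  N4 x:[14/3,53/3] y:[21,38] z:[24,85/3] -> miss, prune
  N15 x:[8,52/3] y:[-4,24] z:[52/3,73/3] -> hit [52/3,52/3], descend [8, 17]
    N8 x:[9,52/3] y:[15,24] z:[52/3,19] -> hit [52/3,52/3], descend [6, 7]
      N6 x:[9,28/3] y:[22,24] z:[52/3,19] -> miss, prune
      N7 x:[16,52/3] y:[15,17] z:[53/3,56/3] -> miss, prune
    N17 x:[8,44/3] y:[-4,3] z:[18,73/3] -> miss, prune

order=[0, 4, 15, 8, 6, 7, 17]  |boxes|=7  |leaves|=0  hit=miss

== RESULT ==
[0, 4, 15, 8, 6, 7, 17]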